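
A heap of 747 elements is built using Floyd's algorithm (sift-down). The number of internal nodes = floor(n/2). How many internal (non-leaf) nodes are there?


Leaf nodes occupy roughly half the array.
Sift-down is called for each internal node, starting from the last one.
Internal nodes = floor(n/2) = floor(747/2) = 373


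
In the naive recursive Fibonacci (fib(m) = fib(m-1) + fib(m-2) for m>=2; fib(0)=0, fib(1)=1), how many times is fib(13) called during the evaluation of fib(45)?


Let N(m) = number of times fib(m) is called while evaluating fib(45).
N(45) = 1 (the initial call).
N(44) = 1 (only fib(45) calls it).
For 1 <= m <= 43: fib(m) is called by fib(m+1) and fib(m+2), so
  N(m) = N(m+1) + N(m+2).
fib(0) is called only by fib(2), so N(0) = N(2).
Walk down from m=45:
  N(45)=1, N(44)=1, N(43)=2, N(42)=3, N(41)=5, N(40)=8, N(39)=13, N(38)=21, N(37)=34, N(36)=55, N(35)=89, N(34)=144, N(33)=233, N(32)=377, N(31)=610, N(30)=987, N(29)=1597, N(28)=2584, N(27)=4181, N(26)=6765, N(25)=10946, N(24)=17711, N(23)=28657, N(22)=46368, N(21)=75025, N(20)=121393, N(19)=196418, N(18)=317811, N(17)=514229, N(16)=832040, N(15)=1346269, N(14)=2178309, N(13)=3524578
N(13) = 3524578


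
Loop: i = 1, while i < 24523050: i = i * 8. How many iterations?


i multiplies by 8 each step:
i = 1 -> 8 -> 64 -> 512 -> 4096 -> 32768 -> 262144 -> 2097152 -> 16777216 -> 134217728 (stop)
Iterations = ceil(log_8(24523050)) = 9


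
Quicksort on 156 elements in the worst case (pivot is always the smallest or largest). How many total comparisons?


In the worst case, each partition step picks the worst pivot:
  Partition 1: 155 comparisons (n-1 elements to compare)
  Partition 2: 154 comparisons
  Partition 3: 153 comparisons
  Partition 4: 152 comparisons
  Partition 5: 151 comparisons
  ...
  Last partition: 0 comparisons
Total = (n-1) + (n-2) + ... + 1 + 0 = n*(n-1)/2
= 156*155/2 = 12090


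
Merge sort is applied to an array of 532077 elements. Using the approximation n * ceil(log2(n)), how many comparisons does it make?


Merge sort divides the array into halves recursively.
Number of levels = ceil(log2(532077)) = 20
At each level, approximately n = 532077 comparisons are needed for merging.
Total comparisons ~ n * ceil(log2(n)) = 532077 * 20 = 10641540


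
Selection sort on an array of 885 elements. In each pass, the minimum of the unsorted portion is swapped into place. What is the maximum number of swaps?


Selection sort performs one swap per pass:
  Pass 1: find min in positions 0 to 884, swap with position 0
  Pass 2: find min in positions 1 to 884, swap with position 1
  Pass 3: find min in positions 2 to 884, swap with position 2
  Pass 4: find min in positions 3 to 884, swap with position 3
  Pass 5: find min in positions 4 to 884, swap with position 4
  ... (879 more passes)
Total passes (and swaps) = n - 1 = 885 - 1 = 884


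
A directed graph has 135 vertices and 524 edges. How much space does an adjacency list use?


Adjacency list: one list head per vertex + one entry per edge
Vertex heads: 135
Edge entries: 524
Total = 135 + 524 = 659


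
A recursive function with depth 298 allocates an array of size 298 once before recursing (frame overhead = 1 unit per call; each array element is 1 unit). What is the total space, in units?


Array allocation: 298 units (allocated once)
Stack frames: 298 deep * 1 per frame = 298 units
Total = 298 + 298 = 596


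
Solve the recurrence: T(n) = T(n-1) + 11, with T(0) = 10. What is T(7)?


Unrolling the recurrence:
T(7) = T(6) + 11
       = T(5) + 11 + 11
       = T(4) + 11*3
       ...
       = T(0) + 11*7
       = 10 + 77 = 87


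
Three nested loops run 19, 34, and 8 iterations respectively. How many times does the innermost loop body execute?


Loop 1 (outermost): 19 iterations
Loop 2 (middle): 34 iterations per outer
Loop 3 (innermost): 8 iterations per middle
Total = 19 * 34 * 8 = 5168


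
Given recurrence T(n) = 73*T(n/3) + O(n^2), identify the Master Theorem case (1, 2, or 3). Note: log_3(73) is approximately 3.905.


Master Theorem parameters: a=73, b=3, c=2
log_b(a) = 3.905
Compare b^c with a: 3^2 = 9 < 73, so c < log_b(a).
Comparing c=2 vs log_b(a)=3.905:
2 < 3.905 => Case 1
Result: T(n) = O(n^(log_3 73)) ~ O(n^3.905)
Master Theorem case = 1


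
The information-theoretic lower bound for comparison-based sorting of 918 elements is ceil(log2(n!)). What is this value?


A binary decision tree of height h has at most 2^h leaves and needs at least n! of them, so h >= ceil(log2(n!)).
918! is far too large to multiply out, so use Stirling's series:
  ln(n!) ~ n ln n - n + (1/2) ln(2 pi n) + 1/(12n)  (error below 1/(360 n^3), negligible here)
  ln(918) = 6.8221974
  n ln n = 918 * 6.8221974 = 6262.7772
  (1/2) ln(2 pi * 918) = (1/2) ln(5767.9641) = 4.3300
  1/(12*918) = 0.0001
  ln(918!) ~ 6262.7772 - 918 + 4.3300 + 0.0001 = 5349.1073
Convert to base 2: log2(918!) = 5349.1073 / ln 2 = 5349.1073 / 0.69314718 = 7717.1306
ceil(7717.1306) = 7718


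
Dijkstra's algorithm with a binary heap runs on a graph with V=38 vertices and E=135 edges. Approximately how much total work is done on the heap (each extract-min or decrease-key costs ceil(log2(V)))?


Dijkstra with a binary heap: each vertex is extracted once, each edge may relax once.
Each heap operation costs O(log V).
V + E = 38 + 135 = 173
ceil(log2(38)) = 6 (since 2^5 = 32 < 38 <= 64 = 2^6)
Total heap work = (V+E) * ceil(log2(V)) = 173 * 6 = 1038


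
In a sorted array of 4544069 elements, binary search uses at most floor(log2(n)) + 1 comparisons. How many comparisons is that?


Halving sequence: 4544069 -> 2272034 -> 1136017 -> 568008 -> 284004 -> 142002 -> 71001 -> 35500 -> 17750 -> 8875 -> 4437 -> 2218 -> 1109 -> 554 -> 277 -> 138 -> 69 -> 34 -> 17 -> 8 -> 4 -> 2 -> 1
Number of halvings = 22
Max comparisons = 22 + 1 = 23


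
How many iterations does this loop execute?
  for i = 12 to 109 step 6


The loop variable i takes values starting at 12 and increments by 6 each iteration.
Sequence: i = 12, 18, 24, 30, 36, 42, 48, 54, 60, ...
The upper bound 109 is inclusive, so the count is floor((last - first) / step) + 1:
floor((109 - 12) / 6) + 1 = floor(97/6) + 1 = 16 + 1 = 17


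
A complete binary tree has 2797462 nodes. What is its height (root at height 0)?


In a complete binary tree, level k holds nodes 2^k .. 2^(k+1)-1 (1-indexed).
Height = floor(log2(n)) = floor(log2(2797462)) = 21
Check: 2^21 = 2097152 <= 2797462 < 4194304 = 2^22


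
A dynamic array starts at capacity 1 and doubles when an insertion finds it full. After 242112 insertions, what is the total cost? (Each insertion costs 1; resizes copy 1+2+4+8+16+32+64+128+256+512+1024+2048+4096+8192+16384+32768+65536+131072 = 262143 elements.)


Insertion cost: 242112 (one per element)
Resizes occur just before inserting elements 2, 3, 5, 9, ...
Elements copied at each resize: 1 + 2 + 4 + 8 + 16 + 32 + 64 + 128 + 256 + 512 + 1024 + 2048 + 4096 + 8192 + 16384 + 32768 + 65536 + 131072
Sum of copies = 262143 (geometric series: 2^k - 1)
Total = 242112 + 262143 = 504255


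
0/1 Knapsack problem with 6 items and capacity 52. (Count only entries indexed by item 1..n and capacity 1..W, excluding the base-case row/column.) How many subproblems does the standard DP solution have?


The DP table is indexed by (item, capacity).
Rows: 6 items
Columns: 52 capacity values (1 to W)
Total subproblems = 6 * 52 = 312


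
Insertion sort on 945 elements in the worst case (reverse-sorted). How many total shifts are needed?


In the worst case (reverse-sorted), each element shifts past all previous:
  Element 1: 1 shifts
  Element 2: 2 shifts
  Element 3: 3 shifts
  Element 4: 4 shifts
  Element 5: 5 shifts
  ...
  Element 944: 944 shifts
Total = 1 + 2 + ... + 944
= 945*(945-1)/2 = 446040


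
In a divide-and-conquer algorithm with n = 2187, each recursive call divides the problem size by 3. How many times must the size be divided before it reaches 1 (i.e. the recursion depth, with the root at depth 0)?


Number of divisions = log_3(2187)
Sizes: 2187 -> 729 -> 243 -> 81 -> 27 -> 9 -> 3 -> 1 (7 divisions)
Recursion depth = 7


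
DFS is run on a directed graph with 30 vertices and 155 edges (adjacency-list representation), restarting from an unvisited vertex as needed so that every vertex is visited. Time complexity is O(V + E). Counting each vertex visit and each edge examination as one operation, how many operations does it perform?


A full DFS traversal processes each vertex exactly once (push/pop on stack).
Each directed edge is examined once.
V = 30, E = 155
V + E = 185


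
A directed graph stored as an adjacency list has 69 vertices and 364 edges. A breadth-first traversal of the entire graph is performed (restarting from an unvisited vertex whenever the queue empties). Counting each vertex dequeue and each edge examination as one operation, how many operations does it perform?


A full BFS traversal dequeues each vertex once and examines each edge once.
Vertex visits: 69
Edge visits: 364
V + E = 69 + 364 = 433


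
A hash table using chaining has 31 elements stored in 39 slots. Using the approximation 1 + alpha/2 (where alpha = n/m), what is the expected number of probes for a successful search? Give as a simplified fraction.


Load factor alpha = n/m = 31/39
Expected probes = 1 + alpha/2 = 1 + 31/(2*39)
= 1 + 31/78
= 78/78 + 31/78
= 109/78


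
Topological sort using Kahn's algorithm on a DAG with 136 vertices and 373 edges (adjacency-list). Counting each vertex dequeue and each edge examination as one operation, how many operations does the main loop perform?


Kahn's algorithm:
  1. Compute in-degrees: O(V + E)
  2. Process queue: each vertex dequeued once (O(V))
     each edge examined once (O(E))
Total = V + E = 136 + 373 = 509


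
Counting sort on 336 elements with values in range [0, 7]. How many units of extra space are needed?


Output array size: 336 (to store sorted result)
Count array size: 8 (one slot per possible value, range 0 to 7)
Total extra space = 336 + 8 = 344


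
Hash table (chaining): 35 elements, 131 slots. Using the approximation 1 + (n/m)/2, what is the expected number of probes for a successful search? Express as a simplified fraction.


Computing expected probes:
alpha = 35/131
= 1 + alpha/2
= 1 + 35/(2*131)
= (2*131 + 35) / (2*131)
= 297/262


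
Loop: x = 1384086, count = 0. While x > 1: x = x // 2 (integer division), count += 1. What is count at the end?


The variable x halves each step:
x = 1384086 -> 692043 -> 346021 -> 173010 -> 86505 -> 43252 -> 21626 -> 10813 -> 5406 -> 2703 -> 1351 -> 675 -> 337 -> 168 -> 84 -> 42 -> 21 -> 10 -> 5 -> 2 -> 1
Number of halvings = floor(log2(1384086)) = 20


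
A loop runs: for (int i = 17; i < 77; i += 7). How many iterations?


Loop starts at i = 17, increments by 7, stops when i >= 77.
Number of iterations = ceil((77 - 17) / 7)
= ceil(60 / 7)
= 9


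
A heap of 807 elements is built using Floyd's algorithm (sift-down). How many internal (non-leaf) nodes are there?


Leaf nodes occupy roughly half the array.
Sift-down is called for each internal node, starting from the last one.
Internal nodes = floor(n/2) = floor(807/2) = 403


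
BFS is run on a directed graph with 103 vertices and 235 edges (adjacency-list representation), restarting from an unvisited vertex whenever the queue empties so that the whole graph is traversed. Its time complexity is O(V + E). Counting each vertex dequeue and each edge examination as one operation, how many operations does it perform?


A full BFS traversal dequeues each vertex exactly once and examines each directed edge exactly once.
V = 103 (vertex processing cost)
E = 235 (edge examination cost)
Total operations proportional to V + E = 103 + 235 = 338


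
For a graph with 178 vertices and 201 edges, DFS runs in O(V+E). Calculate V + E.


A full DFS traversal visits each vertex once and examines each edge once.
V = 178
E = 201
Sum = 178 + 201 = 379


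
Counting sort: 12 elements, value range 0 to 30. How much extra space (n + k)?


n = 12 (output array)
k = 31 (count array for 31 distinct values)
Extra space = 12 + 31 = 43


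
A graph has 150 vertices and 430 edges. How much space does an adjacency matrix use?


Adjacency matrix: V x V grid of entries
Space = V^2 = 150^2 = 150 * 150 = 22500


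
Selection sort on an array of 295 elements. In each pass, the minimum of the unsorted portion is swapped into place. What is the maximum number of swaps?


Selection sort performs one swap per pass:
  Pass 1: find min in positions 0 to 294, swap with position 0
  Pass 2: find min in positions 1 to 294, swap with position 1
  Pass 3: find min in positions 2 to 294, swap with position 2
  Pass 4: find min in positions 3 to 294, swap with position 3
  Pass 5: find min in positions 4 to 294, swap with position 4
  ... (289 more passes)
Total passes (and swaps) = n - 1 = 295 - 1 = 294


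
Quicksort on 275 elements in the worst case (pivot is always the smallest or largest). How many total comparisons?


In the worst case, each partition step picks the worst pivot:
  Partition 1: 274 comparisons (n-1 elements to compare)
  Partition 2: 273 comparisons
  Partition 3: 272 comparisons
  Partition 4: 271 comparisons
  Partition 5: 270 comparisons
  ...
  Last partition: 0 comparisons
Total = (n-1) + (n-2) + ... + 1 + 0 = n*(n-1)/2
= 275*274/2 = 37675


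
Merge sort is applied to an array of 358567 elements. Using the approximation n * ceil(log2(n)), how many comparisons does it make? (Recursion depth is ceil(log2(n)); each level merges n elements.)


Merge sort divides the array into halves recursively.
Number of levels = ceil(log2(358567)) = 19
At each level, approximately n = 358567 comparisons are needed for merging.
Total comparisons ~ n * ceil(log2(n)) = 358567 * 19 = 6812773


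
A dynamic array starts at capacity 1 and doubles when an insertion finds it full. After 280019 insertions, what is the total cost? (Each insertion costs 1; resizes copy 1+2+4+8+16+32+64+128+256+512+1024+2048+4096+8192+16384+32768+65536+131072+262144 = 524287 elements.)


Insertion cost: 280019 (one per element)
Resizes occur just before inserting elements 2, 3, 5, 9, ...
Elements copied at each resize: 1 + 2 + 4 + 8 + 16 + 32 + 64 + 128 + 256 + 512 + 1024 + 2048 + 4096 + 8192 + 16384 + 32768 + 65536 + 131072 + 262144
Sum of copies = 524287 (geometric series: 2^k - 1)
Total = 280019 + 524287 = 804306


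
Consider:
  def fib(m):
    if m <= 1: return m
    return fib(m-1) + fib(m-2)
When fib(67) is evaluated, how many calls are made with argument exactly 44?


Let N(m) = number of times fib(m) is called while evaluating fib(67).
N(67) = 1 (the initial call).
N(66) = 1 (only fib(67) calls it).
For 1 <= m <= 65: fib(m) is called by fib(m+1) and fib(m+2), so
  N(m) = N(m+1) + N(m+2).
fib(0) is called only by fib(2), so N(0) = N(2).
Walk down from m=67:
  N(67)=1, N(66)=1, N(65)=2, N(64)=3, N(63)=5, N(62)=8, N(61)=13, N(60)=21, N(59)=34, N(58)=55, N(57)=89, N(56)=144, N(55)=233, N(54)=377, N(53)=610, N(52)=987, N(51)=1597, N(50)=2584, N(49)=4181, N(48)=6765, N(47)=10946, N(46)=17711, N(45)=28657, N(44)=46368
N(44) = 46368


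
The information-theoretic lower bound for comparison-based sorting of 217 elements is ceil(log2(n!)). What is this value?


A binary decision tree of height h has at most 2^h leaves and needs at least n! of them, so h >= ceil(log2(n!)).
217! is far too large to multiply out, so use Stirling's series:
  ln(n!) ~ n ln n - n + (1/2) ln(2 pi n) + 1/(12n)  (error below 1/(360 n^3), negligible here)
  ln(217) = 5.3798974
  n ln n = 217 * 5.3798974 = 1167.4377
  (1/2) ln(2 pi * 217) = (1/2) ln(1363.4512) = 3.6089
  1/(12*217) = 0.0004
  ln(217!) ~ 1167.4377 - 217 + 3.6089 + 0.0004 = 954.0470
Convert to base 2: log2(217!) = 954.0470 / ln 2 = 954.0470 / 0.69314718 = 1376.3989
ceil(1376.3989) = 1377


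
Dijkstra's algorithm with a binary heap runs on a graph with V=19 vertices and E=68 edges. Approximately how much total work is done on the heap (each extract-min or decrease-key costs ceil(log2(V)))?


Dijkstra with a binary heap: each vertex is extracted once, each edge may relax once.
Each heap operation costs O(log V).
V + E = 19 + 68 = 87
ceil(log2(19)) = 5 (since 2^4 = 16 < 19 <= 32 = 2^5)
Total heap work = (V+E) * ceil(log2(V)) = 87 * 5 = 435


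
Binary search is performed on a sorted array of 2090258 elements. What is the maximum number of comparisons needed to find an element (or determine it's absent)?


Binary search halves the search space each comparison:
  Step 1: search space = 2090258 -> 1045129
  Step 2: search space = 1045129 -> 522564
  Step 3: search space = 522564 -> 261282
  Step 4: search space = 261282 -> 130641
  Step 5: search space = 130641 -> 65320
  Step 6: search space = 65320 -> 32660
  Step 7: search space = 32660 -> 16330
  Step 8: search space = 16330 -> 8165
  Step 9: search space = 8165 -> 4082
  Step 10: search space = 4082 -> 2041
  Step 11: search space = 2041 -> 1020
  Step 12: search space = 1020 -> 510
  Step 13: search space = 510 -> 255
  Step 14: search space = 255 -> 127
  Step 15: search space = 127 -> 63
  Step 16: search space = 63 -> 31
  Step 17: search space = 31 -> 15
  Step 18: search space = 15 -> 7
  Step 19: search space = 7 -> 3
  Step 20: search space = 3 -> 1
  Step 21: search space = 1 (final check)
Maximum comparisons = floor(log2(2090258)) + 1 = 20 + 1 = 21


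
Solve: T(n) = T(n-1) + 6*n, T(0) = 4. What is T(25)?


Expanding the recurrence:
T(25) = T(24) + 6*25
       = T(23) + 6*24 + 6*25
       ...
       = T(0) + 6*(1 + 2 + ... + 25)
       = 4 + 6 * 25*26/2
       = 4 + 6 * 325
       = 4 + 1950 = 1954


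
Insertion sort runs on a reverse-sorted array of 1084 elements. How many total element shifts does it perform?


Sum of shifts = 1 + 2 + 3 + ... + 1083
= 1084 * 1083 / 2
= 1173972 / 2
= 586986


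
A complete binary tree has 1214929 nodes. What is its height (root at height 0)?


In a complete binary tree, level k holds nodes 2^k .. 2^(k+1)-1 (1-indexed).
Height = floor(log2(n)) = floor(log2(1214929)) = 20
Check: 2^20 = 1048576 <= 1214929 < 2097152 = 2^21


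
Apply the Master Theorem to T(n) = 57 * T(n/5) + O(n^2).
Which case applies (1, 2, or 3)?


The Master Theorem: T(n) = a*T(n/b) + O(n^c)
  a = 57, b = 5, c = 2
log_b(a) = log_5(57) ~ 2.512
Compare b^c with a: 5^2 = 25 < 57, so c < log_b(a).
Since c < log_b(a), Case 1 applies.
T(n) = O(n^(log_5 57)) ~ O(n^2.512)
Master Theorem case = 1


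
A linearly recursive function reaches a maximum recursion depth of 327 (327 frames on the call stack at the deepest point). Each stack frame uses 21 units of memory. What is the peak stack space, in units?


Maximum recursion depth = 327 frames
Memory per frame = 21 units
Total stack space = depth * frame_size
= 327 * 21 = 6867


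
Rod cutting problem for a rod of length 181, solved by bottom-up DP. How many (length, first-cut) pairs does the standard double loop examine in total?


For each subproblem length i = 1..181, the inner loop considers i possible first cuts.
Total = 1 + 2 + ... + 181
= 181*(181+1)/2
= 181*182/2 = 16471


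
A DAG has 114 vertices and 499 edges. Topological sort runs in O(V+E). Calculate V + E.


V = 114 (vertex processing)
E = 499 (edge processing)
V + E = 114 + 499 = 613


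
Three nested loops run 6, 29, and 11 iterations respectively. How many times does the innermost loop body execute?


Loop 1 (outermost): 6 iterations
Loop 2 (middle): 29 iterations per outer
Loop 3 (innermost): 11 iterations per middle
Total = 6 * 29 * 11 = 1914


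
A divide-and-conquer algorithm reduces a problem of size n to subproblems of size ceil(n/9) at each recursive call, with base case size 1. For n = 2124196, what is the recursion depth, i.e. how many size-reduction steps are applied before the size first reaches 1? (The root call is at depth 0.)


Each step divides the size by 9 (rounding up); after k steps the size is ceil(n/9^k), which equals 1 exactly when 9^k >= n.
So the depth is the smallest k with 9^k >= 2124196, i.e. ceil(log_9(2124196)).
9^6 = 531441 < 2124196 <= 4782969 = 9^7
Recursion depth = 7


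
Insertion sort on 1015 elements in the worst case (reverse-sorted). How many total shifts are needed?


In the worst case (reverse-sorted), each element shifts past all previous:
  Element 1: 1 shifts
  Element 2: 2 shifts
  Element 3: 3 shifts
  Element 4: 4 shifts
  Element 5: 5 shifts
  ...
  Element 1014: 1014 shifts
Total = 1 + 2 + ... + 1014
= 1015*(1015-1)/2 = 514605


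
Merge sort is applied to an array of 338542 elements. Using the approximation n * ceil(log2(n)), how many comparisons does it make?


Merge sort divides the array into halves recursively.
Number of levels = ceil(log2(338542)) = 19
At each level, approximately n = 338542 comparisons are needed for merging.
Total comparisons ~ n * ceil(log2(n)) = 338542 * 19 = 6432298


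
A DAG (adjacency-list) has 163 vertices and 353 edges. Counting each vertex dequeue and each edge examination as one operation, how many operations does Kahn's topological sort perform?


V = 163 (vertex processing)
E = 353 (edge processing)
V + E = 163 + 353 = 516


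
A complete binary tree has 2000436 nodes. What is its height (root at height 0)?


In a complete binary tree, level k holds nodes 2^k .. 2^(k+1)-1 (1-indexed).
Height = floor(log2(n)) = floor(log2(2000436)) = 20
Check: 2^20 = 1048576 <= 2000436 < 2097152 = 2^21


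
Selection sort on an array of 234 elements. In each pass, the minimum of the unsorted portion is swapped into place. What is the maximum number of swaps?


Selection sort performs one swap per pass:
  Pass 1: find min in positions 0 to 233, swap with position 0
  Pass 2: find min in positions 1 to 233, swap with position 1
  Pass 3: find min in positions 2 to 233, swap with position 2
  Pass 4: find min in positions 3 to 233, swap with position 3
  Pass 5: find min in positions 4 to 233, swap with position 4
  ... (228 more passes)
Total passes (and swaps) = n - 1 = 234 - 1 = 233


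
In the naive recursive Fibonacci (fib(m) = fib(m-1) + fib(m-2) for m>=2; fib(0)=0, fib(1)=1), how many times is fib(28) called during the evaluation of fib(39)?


Let N(m) = number of times fib(m) is called while evaluating fib(39).
N(39) = 1 (the initial call).
N(38) = 1 (only fib(39) calls it).
For 1 <= m <= 37: fib(m) is called by fib(m+1) and fib(m+2), so
  N(m) = N(m+1) + N(m+2).
fib(0) is called only by fib(2), so N(0) = N(2).
Walk down from m=39:
  N(39)=1, N(38)=1, N(37)=2, N(36)=3, N(35)=5, N(34)=8, N(33)=13, N(32)=21, N(31)=34, N(30)=55, N(29)=89, N(28)=144
N(28) = 144


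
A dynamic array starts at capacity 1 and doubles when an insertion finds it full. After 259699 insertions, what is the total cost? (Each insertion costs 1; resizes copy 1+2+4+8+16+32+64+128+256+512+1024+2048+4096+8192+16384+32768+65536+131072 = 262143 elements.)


Insertion cost: 259699 (one per element)
Resizes occur just before inserting elements 2, 3, 5, 9, ...
Elements copied at each resize: 1 + 2 + 4 + 8 + 16 + 32 + 64 + 128 + 256 + 512 + 1024 + 2048 + 4096 + 8192 + 16384 + 32768 + 65536 + 131072
Sum of copies = 262143 (geometric series: 2^k - 1)
Total = 259699 + 262143 = 521842


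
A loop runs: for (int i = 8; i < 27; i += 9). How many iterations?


Loop starts at i = 8, increments by 9, stops when i >= 27.
Number of iterations = ceil((27 - 8) / 9)
= ceil(19 / 9)
= 3


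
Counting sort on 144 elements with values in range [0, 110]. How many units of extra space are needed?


Output array size: 144 (to store sorted result)
Count array size: 111 (one slot per possible value, range 0 to 110)
Total extra space = 144 + 111 = 255


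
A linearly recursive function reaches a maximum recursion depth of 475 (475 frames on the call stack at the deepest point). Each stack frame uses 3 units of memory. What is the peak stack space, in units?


Maximum recursion depth = 475 frames
Memory per frame = 3 units
Total stack space = depth * frame_size
= 475 * 3 = 1425


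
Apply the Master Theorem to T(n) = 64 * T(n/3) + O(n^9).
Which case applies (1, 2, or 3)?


The Master Theorem: T(n) = a*T(n/b) + O(n^c)
  a = 64, b = 3, c = 9
log_b(a) = log_3(64) ~ 3.786
Compare b^c with a: 3^9 = 19683 > 64, so c > log_b(a).
Since c > log_b(a), Case 3 applies.
T(n) = O(n^9)
Master Theorem case = 3


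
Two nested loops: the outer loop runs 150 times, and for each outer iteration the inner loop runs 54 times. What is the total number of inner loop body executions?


Outer loop: 150 iterations
Inner loop: 54 iterations per outer iteration
Total = 150 * 54 = 8100


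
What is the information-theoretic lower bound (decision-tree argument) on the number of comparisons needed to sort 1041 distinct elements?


A binary decision tree of height h has at most 2^h leaves and needs at least n! of them, so h >= ceil(log2(n!)).
1041! is far too large to multiply out, so use Stirling's series:
  ln(n!) ~ n ln n - n + (1/2) ln(2 pi n) + 1/(12n)  (error below 1/(360 n^3), negligible here)
  ln(1041) = 6.9479371
  n ln n = 1041 * 6.9479371 = 7232.8025
  (1/2) ln(2 pi * 1041) = (1/2) ln(6540.7959) = 4.3929
  1/(12*1041) = 0.0001
  ln(1041!) ~ 7232.8025 - 1041 + 4.3929 + 0.0001 = 6196.1955
Convert to base 2: log2(1041!) = 6196.1955 / ln 2 = 6196.1955 / 0.69314718 = 8939.2205
ceil(8939.2205) = 8940


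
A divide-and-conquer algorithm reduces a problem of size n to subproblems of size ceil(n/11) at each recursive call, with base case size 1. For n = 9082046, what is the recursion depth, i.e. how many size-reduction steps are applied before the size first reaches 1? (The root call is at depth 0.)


Each step divides the size by 11 (rounding up); after k steps the size is ceil(n/11^k), which equals 1 exactly when 11^k >= n.
So the depth is the smallest k with 11^k >= 9082046, i.e. ceil(log_11(9082046)).
11^6 = 1771561 < 9082046 <= 19487171 = 11^7
Recursion depth = 7


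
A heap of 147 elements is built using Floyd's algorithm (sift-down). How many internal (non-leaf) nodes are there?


Leaf nodes occupy roughly half the array.
Sift-down is called for each internal node, starting from the last one.
Internal nodes = floor(n/2) = floor(147/2) = 73


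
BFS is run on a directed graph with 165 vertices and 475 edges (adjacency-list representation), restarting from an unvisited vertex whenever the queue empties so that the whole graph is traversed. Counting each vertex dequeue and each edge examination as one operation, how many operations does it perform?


A full BFS traversal dequeues each vertex exactly once and examines each directed edge exactly once.
V = 165 (vertex processing cost)
E = 475 (edge examination cost)
Total operations proportional to V + E = 165 + 475 = 640


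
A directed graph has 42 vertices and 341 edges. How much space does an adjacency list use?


Adjacency list: one list head per vertex + one entry per edge
Vertex heads: 42
Edge entries: 341
Total = 42 + 341 = 383


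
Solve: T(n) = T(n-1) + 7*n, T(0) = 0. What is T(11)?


Expanding the recurrence:
T(11) = T(10) + 7*11
       = T(9) + 7*10 + 7*11
       ...
       = T(0) + 7*(1 + 2 + ... + 11)
       = 0 + 7 * 11*12/2
       = 0 + 7 * 66
       = 0 + 462 = 462


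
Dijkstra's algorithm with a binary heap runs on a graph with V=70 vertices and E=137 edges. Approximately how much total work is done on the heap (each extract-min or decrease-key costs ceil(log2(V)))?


Dijkstra with a binary heap: each vertex is extracted once, each edge may relax once.
Each heap operation costs O(log V).
V + E = 70 + 137 = 207
ceil(log2(70)) = 7 (since 2^6 = 64 < 70 <= 128 = 2^7)
Total heap work = (V+E) * ceil(log2(V)) = 207 * 7 = 1449


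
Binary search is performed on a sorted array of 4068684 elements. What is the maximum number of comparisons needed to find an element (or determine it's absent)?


Binary search halves the search space each comparison:
  Step 1: search space = 4068684 -> 2034342
  Step 2: search space = 2034342 -> 1017171
  Step 3: search space = 1017171 -> 508585
  Step 4: search space = 508585 -> 254292
  Step 5: search space = 254292 -> 127146
  Step 6: search space = 127146 -> 63573
  Step 7: search space = 63573 -> 31786
  Step 8: search space = 31786 -> 15893
  Step 9: search space = 15893 -> 7946
  Step 10: search space = 7946 -> 3973
  Step 11: search space = 3973 -> 1986
  Step 12: search space = 1986 -> 993
  Step 13: search space = 993 -> 496
  Step 14: search space = 496 -> 248
  Step 15: search space = 248 -> 124
  Step 16: search space = 124 -> 62
  Step 17: search space = 62 -> 31
  Step 18: search space = 31 -> 15
  Step 19: search space = 15 -> 7
  Step 20: search space = 7 -> 3
  Step 21: search space = 3 -> 1
  Step 22: search space = 1 (final check)
Maximum comparisons = floor(log2(4068684)) + 1 = 21 + 1 = 22


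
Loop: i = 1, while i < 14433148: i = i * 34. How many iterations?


i multiplies by 34 each step:
i = 1 -> 34 -> 1156 -> 39304 -> 1336336 -> 45435424 (stop)
Iterations = ceil(log_34(14433148)) = 5


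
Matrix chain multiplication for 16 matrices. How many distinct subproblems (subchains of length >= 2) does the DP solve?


Subproblems are indexed by (i, j) where i < j.
Number of such pairs = n*(n-1)/2
= 16 * 15 / 2
= 120


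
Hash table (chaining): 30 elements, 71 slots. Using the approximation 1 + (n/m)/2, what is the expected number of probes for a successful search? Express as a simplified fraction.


Computing expected probes:
alpha = 30/71
= 1 + alpha/2
= 1 + 30/(2*71)
= (2*71 + 30) / (2*71)
= 172/142 = 86/71


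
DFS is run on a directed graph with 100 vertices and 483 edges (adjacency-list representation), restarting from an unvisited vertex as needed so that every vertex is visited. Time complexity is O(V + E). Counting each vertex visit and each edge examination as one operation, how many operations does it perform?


A full DFS traversal processes each vertex exactly once (push/pop on stack).
Each directed edge is examined once.
V = 100, E = 483
V + E = 583


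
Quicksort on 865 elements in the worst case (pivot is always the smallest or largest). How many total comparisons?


In the worst case, each partition step picks the worst pivot:
  Partition 1: 864 comparisons (n-1 elements to compare)
  Partition 2: 863 comparisons
  Partition 3: 862 comparisons
  Partition 4: 861 comparisons
  Partition 5: 860 comparisons
  ...
  Last partition: 0 comparisons
Total = (n-1) + (n-2) + ... + 1 + 0 = n*(n-1)/2
= 865*864/2 = 373680


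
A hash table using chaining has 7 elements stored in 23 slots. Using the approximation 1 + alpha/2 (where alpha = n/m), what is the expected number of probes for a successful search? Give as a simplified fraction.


Load factor alpha = n/m = 7/23
Expected probes = 1 + alpha/2 = 1 + 7/(2*23)
= 1 + 7/46
= 46/46 + 7/46
= 53/46


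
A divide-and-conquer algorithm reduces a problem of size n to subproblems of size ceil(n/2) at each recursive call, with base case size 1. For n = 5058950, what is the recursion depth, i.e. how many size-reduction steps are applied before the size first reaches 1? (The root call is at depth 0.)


Each step divides the size by 2 (rounding up); after k steps the size is ceil(n/2^k), which equals 1 exactly when 2^k >= n.
So the depth is the smallest k with 2^k >= 5058950, i.e. ceil(log_2(5058950)).
2^22 = 4194304 < 5058950 <= 8388608 = 2^23
Recursion depth = 23


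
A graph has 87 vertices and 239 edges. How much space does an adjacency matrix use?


Adjacency matrix: V x V grid of entries
Space = V^2 = 87^2 = 87 * 87 = 7569


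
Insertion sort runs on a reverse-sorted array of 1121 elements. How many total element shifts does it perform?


Sum of shifts = 1 + 2 + 3 + ... + 1120
= 1121 * 1120 / 2
= 1255520 / 2
= 627760


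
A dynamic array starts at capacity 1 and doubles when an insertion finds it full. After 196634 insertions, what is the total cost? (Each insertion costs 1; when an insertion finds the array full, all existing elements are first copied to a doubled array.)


Insertion cost: 196634 (one per element)
Resizes occur just before inserting elements 2, 3, 5, 9, ...
Elements copied at each resize: 1 + 2 + 4 + 8 + 16 + 32 + 64 + 128 + 256 + 512 + 1024 + 2048 + 4096 + 8192 + 16384 + 32768 + 65536 + 131072
Sum of copies = 262143 (geometric series: 2^k - 1)
Total = 196634 + 262143 = 458777


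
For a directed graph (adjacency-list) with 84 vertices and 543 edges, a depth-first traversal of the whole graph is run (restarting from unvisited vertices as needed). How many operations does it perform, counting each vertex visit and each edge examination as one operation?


A full DFS traversal visits each vertex once and examines each edge once.
V = 84
E = 543
Sum = 84 + 543 = 627


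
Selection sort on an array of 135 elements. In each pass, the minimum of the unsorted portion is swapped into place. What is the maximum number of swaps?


Selection sort performs one swap per pass:
  Pass 1: find min in positions 0 to 134, swap with position 0
  Pass 2: find min in positions 1 to 134, swap with position 1
  Pass 3: find min in positions 2 to 134, swap with position 2
  Pass 4: find min in positions 3 to 134, swap with position 3
  Pass 5: find min in positions 4 to 134, swap with position 4
  ... (129 more passes)
Total passes (and swaps) = n - 1 = 135 - 1 = 134


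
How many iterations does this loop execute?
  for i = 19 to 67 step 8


The loop variable i takes values starting at 19 and increments by 8 each iteration.
Sequence: i = 19, 27, 35, 43, 51, 59, 67
The upper bound 67 is inclusive, so the count is floor((last - first) / step) + 1:
floor((67 - 19) / 8) + 1 = floor(48/8) + 1 = 6 + 1 = 7


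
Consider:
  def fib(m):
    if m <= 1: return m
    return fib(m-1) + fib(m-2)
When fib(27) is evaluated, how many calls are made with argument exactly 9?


Let N(m) = number of times fib(m) is called while evaluating fib(27).
N(27) = 1 (the initial call).
N(26) = 1 (only fib(27) calls it).
For 1 <= m <= 25: fib(m) is called by fib(m+1) and fib(m+2), so
  N(m) = N(m+1) + N(m+2).
fib(0) is called only by fib(2), so N(0) = N(2).
Walk down from m=27:
  N(27)=1, N(26)=1, N(25)=2, N(24)=3, N(23)=5, N(22)=8, N(21)=13, N(20)=21, N(19)=34, N(18)=55, N(17)=89, N(16)=144, N(15)=233, N(14)=377, N(13)=610, N(12)=987, N(11)=1597, N(10)=2584, N(9)=4181
N(9) = 4181


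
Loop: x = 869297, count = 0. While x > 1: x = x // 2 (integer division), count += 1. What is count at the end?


The variable x halves each step:
x = 869297 -> 434648 -> 217324 -> 108662 -> 54331 -> 27165 -> 13582 -> 6791 -> 3395 -> 1697 -> 848 -> 424 -> 212 -> 106 -> 53 -> 26 -> 13 -> 6 -> 3 -> 1
Number of halvings = floor(log2(869297)) = 19


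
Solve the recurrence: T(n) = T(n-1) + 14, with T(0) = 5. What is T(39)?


Unrolling the recurrence:
T(39) = T(38) + 14
       = T(37) + 14 + 14
       = T(36) + 14*3
       ...
       = T(0) + 14*39
       = 5 + 546 = 551


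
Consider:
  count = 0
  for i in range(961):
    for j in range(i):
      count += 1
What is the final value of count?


For each i, the inner loop runs i times:
  i=0: inner runs 0 times
  i=1: inner runs 1 time
  i=2: inner runs 2 times
  i=3: inner runs 3 times
  i=4: inner runs 4 times
  i=5: inner runs 5 times
  i=6: inner runs 6 times
  i=7: inner runs 7 times
  ...
Total = 0 + 1 + 2 + ... + 960 = 961*(961-1)/2 = 461280


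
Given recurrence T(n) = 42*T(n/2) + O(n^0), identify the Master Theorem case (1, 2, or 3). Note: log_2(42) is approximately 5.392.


Master Theorem parameters: a=42, b=2, c=0
log_b(a) = 5.392
Compare b^c with a: 2^0 = 1 < 42, so c < log_b(a).
Comparing c=0 vs log_b(a)=5.392:
0 < 5.392 => Case 1
Result: T(n) = O(n^(log_2 42)) ~ O(n^5.392)
Master Theorem case = 1


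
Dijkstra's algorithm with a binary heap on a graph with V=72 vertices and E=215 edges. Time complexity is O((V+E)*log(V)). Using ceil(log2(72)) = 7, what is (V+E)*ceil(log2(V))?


Dijkstra with a binary heap: each vertex is extracted once, each edge may relax once.
Each heap operation costs O(log V).
V + E = 72 + 215 = 287
ceil(log2(72)) = 7 (since 2^6 = 64 < 72 <= 128 = 2^7)
Total heap work = (V+E) * ceil(log2(V)) = 287 * 7 = 2009


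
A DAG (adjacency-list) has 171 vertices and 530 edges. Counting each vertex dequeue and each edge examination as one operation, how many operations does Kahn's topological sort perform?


V = 171 (vertex processing)
E = 530 (edge processing)
V + E = 171 + 530 = 701


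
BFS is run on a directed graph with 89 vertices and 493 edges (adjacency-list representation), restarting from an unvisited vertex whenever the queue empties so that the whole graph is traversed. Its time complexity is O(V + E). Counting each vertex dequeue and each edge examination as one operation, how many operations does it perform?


A full BFS traversal dequeues each vertex exactly once and examines each directed edge exactly once.
V = 89 (vertex processing cost)
E = 493 (edge examination cost)
Total operations proportional to V + E = 89 + 493 = 582


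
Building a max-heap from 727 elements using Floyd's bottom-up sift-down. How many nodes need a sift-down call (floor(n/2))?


In a heap of 727 elements (0-indexed array):
  Last element index: 726
  Parent of last element: floor((726 - 1) / 2) = 362
  Internal nodes: indices 0 to 362
  Count = floor(727/2) = 363


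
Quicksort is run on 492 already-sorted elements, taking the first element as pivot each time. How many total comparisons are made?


Sum of comparisons per partition:
491 + 490 + ... + 1 + 0
= 492 * (492 - 1) / 2
= 492 * 491 / 2
= 120786


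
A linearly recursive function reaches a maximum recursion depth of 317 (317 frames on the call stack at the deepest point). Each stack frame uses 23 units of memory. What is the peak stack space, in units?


Maximum recursion depth = 317 frames
Memory per frame = 23 units
Total stack space = depth * frame_size
= 317 * 23 = 7291


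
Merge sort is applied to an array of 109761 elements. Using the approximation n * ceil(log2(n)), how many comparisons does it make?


Merge sort divides the array into halves recursively.
Number of levels = ceil(log2(109761)) = 17
At each level, approximately n = 109761 comparisons are needed for merging.
Total comparisons ~ n * ceil(log2(n)) = 109761 * 17 = 1865937


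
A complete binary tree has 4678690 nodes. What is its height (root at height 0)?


In a complete binary tree, level k holds nodes 2^k .. 2^(k+1)-1 (1-indexed).
Height = floor(log2(n)) = floor(log2(4678690)) = 22
Check: 2^22 = 4194304 <= 4678690 < 8388608 = 2^23


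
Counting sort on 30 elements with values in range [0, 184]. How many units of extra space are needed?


Output array size: 30 (to store sorted result)
Count array size: 185 (one slot per possible value, range 0 to 184)
Total extra space = 30 + 185 = 215


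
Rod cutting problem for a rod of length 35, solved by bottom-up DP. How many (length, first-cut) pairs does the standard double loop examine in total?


For each subproblem length i = 1..35, the inner loop considers i possible first cuts.
Total = 1 + 2 + ... + 35
= 35*(35+1)/2
= 35*36/2 = 630


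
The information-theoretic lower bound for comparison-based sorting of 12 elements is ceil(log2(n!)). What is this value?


A binary decision tree of height h has at most 2^h leaves and needs at least n! of them, so h >= ceil(log2(n!)).
Compute 12! as a running product:
  x2 = 2, x3 = 6, x4 = 24, x5 = 120
  x6 = 720, x7 = 5040, x8 = 40320, x9 = 362880
  x10 = 3628800, x11 = 39916800, x12 = 479001600
12! = 479001600
Bracket between powers of 2:
  2^28 = 268435456 < 479001600 <= 536870912 = 2^29
So ceil(log2(12!)) = 29


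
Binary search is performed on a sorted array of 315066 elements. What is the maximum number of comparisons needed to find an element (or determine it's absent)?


Binary search halves the search space each comparison:
  Step 1: search space = 315066 -> 157533
  Step 2: search space = 157533 -> 78766
  Step 3: search space = 78766 -> 39383
  Step 4: search space = 39383 -> 19691
  Step 5: search space = 19691 -> 9845
  Step 6: search space = 9845 -> 4922
  Step 7: search space = 4922 -> 2461
  Step 8: search space = 2461 -> 1230
  Step 9: search space = 1230 -> 615
  Step 10: search space = 615 -> 307
  Step 11: search space = 307 -> 153
  Step 12: search space = 153 -> 76
  Step 13: search space = 76 -> 38
  Step 14: search space = 38 -> 19
  Step 15: search space = 19 -> 9
  Step 16: search space = 9 -> 4
  Step 17: search space = 4 -> 2
  Step 18: search space = 2 -> 1
  Step 19: search space = 1 (final check)
Maximum comparisons = floor(log2(315066)) + 1 = 18 + 1 = 19
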